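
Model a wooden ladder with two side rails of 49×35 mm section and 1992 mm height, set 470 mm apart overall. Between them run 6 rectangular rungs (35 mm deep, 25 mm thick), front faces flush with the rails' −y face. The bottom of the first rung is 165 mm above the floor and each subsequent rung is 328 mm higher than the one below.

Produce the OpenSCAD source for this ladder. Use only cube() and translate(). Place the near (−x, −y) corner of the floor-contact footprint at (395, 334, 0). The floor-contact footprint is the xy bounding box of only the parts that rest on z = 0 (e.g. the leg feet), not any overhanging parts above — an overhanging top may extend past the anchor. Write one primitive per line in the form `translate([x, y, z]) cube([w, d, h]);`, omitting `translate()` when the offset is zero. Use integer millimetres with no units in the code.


// rung span = 470 - 2*49 = 372
// rung[k] z = 165 + k*328
translate([395, 334, 0]) cube([49, 35, 1992]);
translate([816, 334, 0]) cube([49, 35, 1992]);
translate([444, 334, 165]) cube([372, 35, 25]);
translate([444, 334, 493]) cube([372, 35, 25]);
translate([444, 334, 821]) cube([372, 35, 25]);
translate([444, 334, 1149]) cube([372, 35, 25]);
translate([444, 334, 1477]) cube([372, 35, 25]);
translate([444, 334, 1805]) cube([372, 35, 25]);


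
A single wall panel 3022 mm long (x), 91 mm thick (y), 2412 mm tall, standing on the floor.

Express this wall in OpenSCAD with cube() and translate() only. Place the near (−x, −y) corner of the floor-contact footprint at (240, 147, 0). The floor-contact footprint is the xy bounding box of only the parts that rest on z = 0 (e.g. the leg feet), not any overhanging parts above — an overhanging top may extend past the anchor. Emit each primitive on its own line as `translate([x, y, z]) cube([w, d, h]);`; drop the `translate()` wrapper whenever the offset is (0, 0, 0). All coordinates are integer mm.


translate([240, 147, 0]) cube([3022, 91, 2412]);


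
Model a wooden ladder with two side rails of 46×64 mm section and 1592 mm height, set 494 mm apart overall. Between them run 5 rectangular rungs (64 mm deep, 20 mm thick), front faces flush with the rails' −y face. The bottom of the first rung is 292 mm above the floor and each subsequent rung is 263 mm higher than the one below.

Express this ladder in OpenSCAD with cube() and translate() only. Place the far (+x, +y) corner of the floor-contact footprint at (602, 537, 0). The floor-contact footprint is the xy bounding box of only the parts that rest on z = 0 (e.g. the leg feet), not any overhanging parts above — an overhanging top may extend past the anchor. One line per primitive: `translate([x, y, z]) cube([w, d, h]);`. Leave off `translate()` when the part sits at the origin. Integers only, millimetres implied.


translate([108, 473, 0]) cube([46, 64, 1592]);
translate([556, 473, 0]) cube([46, 64, 1592]);
translate([154, 473, 292]) cube([402, 64, 20]);
translate([154, 473, 555]) cube([402, 64, 20]);
translate([154, 473, 818]) cube([402, 64, 20]);
translate([154, 473, 1081]) cube([402, 64, 20]);
translate([154, 473, 1344]) cube([402, 64, 20]);


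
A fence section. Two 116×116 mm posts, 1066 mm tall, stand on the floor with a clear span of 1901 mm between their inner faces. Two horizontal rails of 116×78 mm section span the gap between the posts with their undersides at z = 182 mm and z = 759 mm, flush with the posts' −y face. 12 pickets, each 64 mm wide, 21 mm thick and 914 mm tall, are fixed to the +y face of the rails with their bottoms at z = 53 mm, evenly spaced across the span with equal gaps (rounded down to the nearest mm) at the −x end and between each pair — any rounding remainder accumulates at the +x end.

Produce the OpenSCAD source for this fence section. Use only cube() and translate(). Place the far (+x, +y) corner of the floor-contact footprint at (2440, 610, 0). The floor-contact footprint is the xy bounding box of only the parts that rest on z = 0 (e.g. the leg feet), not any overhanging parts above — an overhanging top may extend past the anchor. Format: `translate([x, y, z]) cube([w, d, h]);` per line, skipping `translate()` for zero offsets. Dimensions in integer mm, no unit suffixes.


translate([307, 494, 0]) cube([116, 116, 1066]);
translate([2324, 494, 0]) cube([116, 116, 1066]);
translate([423, 494, 182]) cube([1901, 116, 78]);
translate([423, 494, 759]) cube([1901, 116, 78]);
translate([510, 610, 53]) cube([64, 21, 914]);
translate([661, 610, 53]) cube([64, 21, 914]);
translate([812, 610, 53]) cube([64, 21, 914]);
translate([963, 610, 53]) cube([64, 21, 914]);
translate([1114, 610, 53]) cube([64, 21, 914]);
translate([1265, 610, 53]) cube([64, 21, 914]);
translate([1416, 610, 53]) cube([64, 21, 914]);
translate([1567, 610, 53]) cube([64, 21, 914]);
translate([1718, 610, 53]) cube([64, 21, 914]);
translate([1869, 610, 53]) cube([64, 21, 914]);
translate([2020, 610, 53]) cube([64, 21, 914]);
translate([2171, 610, 53]) cube([64, 21, 914]);


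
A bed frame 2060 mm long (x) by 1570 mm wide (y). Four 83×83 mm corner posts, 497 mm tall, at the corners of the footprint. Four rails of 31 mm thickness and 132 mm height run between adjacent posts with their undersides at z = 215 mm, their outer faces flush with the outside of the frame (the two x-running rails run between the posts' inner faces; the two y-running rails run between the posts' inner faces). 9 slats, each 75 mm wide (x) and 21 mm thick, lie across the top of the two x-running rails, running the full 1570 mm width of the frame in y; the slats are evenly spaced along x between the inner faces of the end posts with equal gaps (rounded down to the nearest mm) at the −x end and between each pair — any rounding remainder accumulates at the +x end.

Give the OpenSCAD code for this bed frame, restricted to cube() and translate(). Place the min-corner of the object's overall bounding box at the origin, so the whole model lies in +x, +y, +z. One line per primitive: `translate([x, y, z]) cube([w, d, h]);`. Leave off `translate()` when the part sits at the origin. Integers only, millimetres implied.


cube([83, 83, 497]);
translate([0, 1487, 0]) cube([83, 83, 497]);
translate([1977, 0, 0]) cube([83, 83, 497]);
translate([1977, 1487, 0]) cube([83, 83, 497]);
translate([83, 0, 215]) cube([1894, 31, 132]);
translate([83, 1539, 215]) cube([1894, 31, 132]);
translate([0, 83, 215]) cube([31, 1404, 132]);
translate([2029, 83, 215]) cube([31, 1404, 132]);
translate([204, 0, 347]) cube([75, 1570, 21]);
translate([400, 0, 347]) cube([75, 1570, 21]);
translate([596, 0, 347]) cube([75, 1570, 21]);
translate([792, 0, 347]) cube([75, 1570, 21]);
translate([988, 0, 347]) cube([75, 1570, 21]);
translate([1184, 0, 347]) cube([75, 1570, 21]);
translate([1380, 0, 347]) cube([75, 1570, 21]);
translate([1576, 0, 347]) cube([75, 1570, 21]);
translate([1772, 0, 347]) cube([75, 1570, 21]);


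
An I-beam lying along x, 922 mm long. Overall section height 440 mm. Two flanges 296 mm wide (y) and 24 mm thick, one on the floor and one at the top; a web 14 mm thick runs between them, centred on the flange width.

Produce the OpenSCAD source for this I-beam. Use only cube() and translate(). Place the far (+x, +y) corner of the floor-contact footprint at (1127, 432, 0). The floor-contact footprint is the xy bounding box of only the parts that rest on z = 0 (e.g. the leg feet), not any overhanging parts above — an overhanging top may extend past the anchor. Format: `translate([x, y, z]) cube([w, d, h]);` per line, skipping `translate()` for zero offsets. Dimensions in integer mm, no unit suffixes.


translate([205, 136, 0]) cube([922, 296, 24]);
translate([205, 277, 24]) cube([922, 14, 392]);
translate([205, 136, 416]) cube([922, 296, 24]);


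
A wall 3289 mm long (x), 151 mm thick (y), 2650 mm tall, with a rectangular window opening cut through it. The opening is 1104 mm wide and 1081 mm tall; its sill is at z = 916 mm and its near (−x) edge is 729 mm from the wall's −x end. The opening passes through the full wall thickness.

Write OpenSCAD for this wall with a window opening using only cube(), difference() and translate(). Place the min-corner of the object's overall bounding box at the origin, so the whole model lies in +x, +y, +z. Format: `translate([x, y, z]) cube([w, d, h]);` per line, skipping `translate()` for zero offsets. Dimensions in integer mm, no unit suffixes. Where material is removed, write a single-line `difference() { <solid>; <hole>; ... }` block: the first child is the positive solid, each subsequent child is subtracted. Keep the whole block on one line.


difference() { cube([3289, 151, 2650]); translate([729, 0, 916]) cube([1104, 151, 1081]); }


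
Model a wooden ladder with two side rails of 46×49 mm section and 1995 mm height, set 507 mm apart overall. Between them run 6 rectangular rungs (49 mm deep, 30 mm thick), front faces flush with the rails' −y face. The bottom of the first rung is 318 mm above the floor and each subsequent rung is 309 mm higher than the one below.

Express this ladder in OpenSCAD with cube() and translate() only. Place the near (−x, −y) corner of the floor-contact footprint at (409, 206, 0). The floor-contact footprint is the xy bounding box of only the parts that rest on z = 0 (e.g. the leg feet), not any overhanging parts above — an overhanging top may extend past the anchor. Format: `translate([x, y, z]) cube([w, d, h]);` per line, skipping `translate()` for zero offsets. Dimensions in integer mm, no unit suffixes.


translate([409, 206, 0]) cube([46, 49, 1995]);
translate([870, 206, 0]) cube([46, 49, 1995]);
translate([455, 206, 318]) cube([415, 49, 30]);
translate([455, 206, 627]) cube([415, 49, 30]);
translate([455, 206, 936]) cube([415, 49, 30]);
translate([455, 206, 1245]) cube([415, 49, 30]);
translate([455, 206, 1554]) cube([415, 49, 30]);
translate([455, 206, 1863]) cube([415, 49, 30]);


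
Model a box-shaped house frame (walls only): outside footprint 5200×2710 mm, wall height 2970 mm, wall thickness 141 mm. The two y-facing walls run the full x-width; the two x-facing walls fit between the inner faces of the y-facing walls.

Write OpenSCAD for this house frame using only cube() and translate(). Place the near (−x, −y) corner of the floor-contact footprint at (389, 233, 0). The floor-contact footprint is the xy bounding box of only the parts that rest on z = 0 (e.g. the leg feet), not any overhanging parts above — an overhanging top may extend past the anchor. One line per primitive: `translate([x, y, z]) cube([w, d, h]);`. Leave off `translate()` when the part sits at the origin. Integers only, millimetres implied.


translate([389, 233, 0]) cube([5200, 141, 2970]);
translate([389, 2802, 0]) cube([5200, 141, 2970]);
translate([389, 374, 0]) cube([141, 2428, 2970]);
translate([5448, 374, 0]) cube([141, 2428, 2970]);


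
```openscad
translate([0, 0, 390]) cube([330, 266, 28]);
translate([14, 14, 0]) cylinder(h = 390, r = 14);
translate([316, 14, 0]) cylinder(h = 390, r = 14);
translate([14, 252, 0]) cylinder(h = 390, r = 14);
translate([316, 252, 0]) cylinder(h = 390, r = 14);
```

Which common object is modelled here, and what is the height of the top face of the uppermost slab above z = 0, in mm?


A stool. The seat height is 418 mm.

A 330×266×28 slab at z = 390 on four corner cylinders — a stool. The seat top is 390 + 28 = 418 mm.


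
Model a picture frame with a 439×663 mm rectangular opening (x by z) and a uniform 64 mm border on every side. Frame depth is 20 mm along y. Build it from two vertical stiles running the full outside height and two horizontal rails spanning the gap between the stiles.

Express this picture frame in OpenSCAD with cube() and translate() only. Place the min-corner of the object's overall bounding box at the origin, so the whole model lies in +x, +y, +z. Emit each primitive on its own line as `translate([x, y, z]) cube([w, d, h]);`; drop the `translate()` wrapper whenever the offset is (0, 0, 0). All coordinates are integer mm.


cube([64, 20, 791]);
translate([503, 0, 0]) cube([64, 20, 791]);
translate([64, 0, 0]) cube([439, 20, 64]);
translate([64, 0, 727]) cube([439, 20, 64]);


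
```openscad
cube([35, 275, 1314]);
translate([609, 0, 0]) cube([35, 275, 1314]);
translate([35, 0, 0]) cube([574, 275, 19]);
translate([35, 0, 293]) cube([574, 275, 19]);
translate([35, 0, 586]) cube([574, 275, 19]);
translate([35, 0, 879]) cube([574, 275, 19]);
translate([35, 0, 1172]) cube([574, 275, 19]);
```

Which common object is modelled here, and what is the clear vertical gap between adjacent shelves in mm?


A bookshelf. The clear shelf gap is 274 mm.

Two tall side panels with 5 horizontal boards between them — a bookshelf. The first two shelf undersides are at z = 0 and z = 293; with shelf thickness 19, the clear gap is 293 − 0 − 19 = 274 mm.


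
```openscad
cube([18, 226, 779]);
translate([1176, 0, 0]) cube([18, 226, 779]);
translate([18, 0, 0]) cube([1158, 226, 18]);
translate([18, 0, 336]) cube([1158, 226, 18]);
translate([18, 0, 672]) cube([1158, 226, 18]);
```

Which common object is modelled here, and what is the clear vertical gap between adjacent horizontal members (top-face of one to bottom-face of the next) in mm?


A bookshelf. The clear shelf gap is 318 mm.

Two tall side panels with 3 horizontal boards between them — a bookshelf. The first two shelf undersides are at z = 0 and z = 336; with shelf thickness 18, the clear gap is 336 − 0 − 18 = 318 mm.


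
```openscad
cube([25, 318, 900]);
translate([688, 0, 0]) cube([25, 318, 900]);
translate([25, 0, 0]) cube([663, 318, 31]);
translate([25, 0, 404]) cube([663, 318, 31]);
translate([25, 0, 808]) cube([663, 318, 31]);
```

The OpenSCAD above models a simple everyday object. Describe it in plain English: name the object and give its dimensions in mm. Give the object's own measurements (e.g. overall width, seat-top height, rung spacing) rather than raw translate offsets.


An open bookshelf. Two side panels, each 25 mm thick, 318 mm deep and 900 mm tall, stand 713 mm apart (outside-to-outside). Between them sit 3 shelves, each 31 mm thick and 318 mm deep, spanning the full gap between the sides. The bottom shelf rests on the floor (its underside at z = 0) and the clear gap between one shelf's top and the next shelf's underside is 373 mm.


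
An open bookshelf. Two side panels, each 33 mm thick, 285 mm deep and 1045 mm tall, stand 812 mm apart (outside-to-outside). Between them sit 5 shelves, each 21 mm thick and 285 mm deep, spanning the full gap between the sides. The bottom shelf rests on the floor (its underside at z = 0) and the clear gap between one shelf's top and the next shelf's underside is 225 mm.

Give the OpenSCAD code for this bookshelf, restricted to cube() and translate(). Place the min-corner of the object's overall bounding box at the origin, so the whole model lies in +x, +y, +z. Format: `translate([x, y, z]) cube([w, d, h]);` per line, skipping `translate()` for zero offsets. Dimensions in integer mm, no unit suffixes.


cube([33, 285, 1045]);
translate([779, 0, 0]) cube([33, 285, 1045]);
translate([33, 0, 0]) cube([746, 285, 21]);
translate([33, 0, 246]) cube([746, 285, 21]);
translate([33, 0, 492]) cube([746, 285, 21]);
translate([33, 0, 738]) cube([746, 285, 21]);
translate([33, 0, 984]) cube([746, 285, 21]);


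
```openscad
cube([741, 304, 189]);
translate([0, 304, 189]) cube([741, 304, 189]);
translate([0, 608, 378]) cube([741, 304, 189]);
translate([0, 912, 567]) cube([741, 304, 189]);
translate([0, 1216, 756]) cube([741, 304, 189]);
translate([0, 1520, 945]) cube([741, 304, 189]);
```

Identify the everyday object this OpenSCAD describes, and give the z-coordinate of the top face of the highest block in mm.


A staircase. The total rise is 1134 mm.

6 identical blocks, each offset up and back from the previous — a staircase. Each step is 189 mm tall and there are 6 of them, so the total rise is 6 × 189 = 1134 mm.


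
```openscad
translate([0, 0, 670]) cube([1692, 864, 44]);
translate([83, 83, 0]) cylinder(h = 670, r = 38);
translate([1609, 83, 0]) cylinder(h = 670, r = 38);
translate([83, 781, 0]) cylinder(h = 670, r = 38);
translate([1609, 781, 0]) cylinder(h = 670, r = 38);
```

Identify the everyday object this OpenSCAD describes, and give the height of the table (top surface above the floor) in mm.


A table. The table height is 714 mm.

A 1692×864×44 slab sits at z = 670 on four Ø76 mm round legs — a table. The top surface is at 670 + 44 = 714 mm.


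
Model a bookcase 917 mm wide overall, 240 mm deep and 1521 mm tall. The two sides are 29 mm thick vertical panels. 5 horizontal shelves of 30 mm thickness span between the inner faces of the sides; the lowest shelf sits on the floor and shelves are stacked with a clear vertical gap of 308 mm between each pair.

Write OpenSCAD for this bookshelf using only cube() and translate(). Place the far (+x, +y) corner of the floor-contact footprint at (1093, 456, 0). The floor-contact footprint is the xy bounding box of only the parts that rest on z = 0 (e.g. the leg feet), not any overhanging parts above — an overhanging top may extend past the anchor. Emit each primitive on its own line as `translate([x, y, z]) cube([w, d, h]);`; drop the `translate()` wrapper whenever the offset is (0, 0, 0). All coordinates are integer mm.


translate([176, 216, 0]) cube([29, 240, 1521]);
translate([1064, 216, 0]) cube([29, 240, 1521]);
translate([205, 216, 0]) cube([859, 240, 30]);
translate([205, 216, 338]) cube([859, 240, 30]);
translate([205, 216, 676]) cube([859, 240, 30]);
translate([205, 216, 1014]) cube([859, 240, 30]);
translate([205, 216, 1352]) cube([859, 240, 30]);


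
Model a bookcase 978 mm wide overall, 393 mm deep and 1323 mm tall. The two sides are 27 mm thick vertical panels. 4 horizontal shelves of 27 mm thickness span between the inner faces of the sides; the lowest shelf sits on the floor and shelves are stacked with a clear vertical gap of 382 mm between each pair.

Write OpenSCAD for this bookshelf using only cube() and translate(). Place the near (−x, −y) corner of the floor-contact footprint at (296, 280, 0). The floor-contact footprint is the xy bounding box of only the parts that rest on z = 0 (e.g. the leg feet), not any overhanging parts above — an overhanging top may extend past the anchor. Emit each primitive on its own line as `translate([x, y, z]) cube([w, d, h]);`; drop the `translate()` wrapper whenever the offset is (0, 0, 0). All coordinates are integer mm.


translate([296, 280, 0]) cube([27, 393, 1323]);
translate([1247, 280, 0]) cube([27, 393, 1323]);
translate([323, 280, 0]) cube([924, 393, 27]);
translate([323, 280, 409]) cube([924, 393, 27]);
translate([323, 280, 818]) cube([924, 393, 27]);
translate([323, 280, 1227]) cube([924, 393, 27]);


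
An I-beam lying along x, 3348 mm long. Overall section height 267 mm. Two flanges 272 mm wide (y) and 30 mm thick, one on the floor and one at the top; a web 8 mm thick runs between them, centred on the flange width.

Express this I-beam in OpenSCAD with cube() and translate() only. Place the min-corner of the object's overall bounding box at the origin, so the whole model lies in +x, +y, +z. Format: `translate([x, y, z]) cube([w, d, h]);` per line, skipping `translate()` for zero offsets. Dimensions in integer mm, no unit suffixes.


cube([3348, 272, 30]);
translate([0, 132, 30]) cube([3348, 8, 207]);
translate([0, 0, 237]) cube([3348, 272, 30]);


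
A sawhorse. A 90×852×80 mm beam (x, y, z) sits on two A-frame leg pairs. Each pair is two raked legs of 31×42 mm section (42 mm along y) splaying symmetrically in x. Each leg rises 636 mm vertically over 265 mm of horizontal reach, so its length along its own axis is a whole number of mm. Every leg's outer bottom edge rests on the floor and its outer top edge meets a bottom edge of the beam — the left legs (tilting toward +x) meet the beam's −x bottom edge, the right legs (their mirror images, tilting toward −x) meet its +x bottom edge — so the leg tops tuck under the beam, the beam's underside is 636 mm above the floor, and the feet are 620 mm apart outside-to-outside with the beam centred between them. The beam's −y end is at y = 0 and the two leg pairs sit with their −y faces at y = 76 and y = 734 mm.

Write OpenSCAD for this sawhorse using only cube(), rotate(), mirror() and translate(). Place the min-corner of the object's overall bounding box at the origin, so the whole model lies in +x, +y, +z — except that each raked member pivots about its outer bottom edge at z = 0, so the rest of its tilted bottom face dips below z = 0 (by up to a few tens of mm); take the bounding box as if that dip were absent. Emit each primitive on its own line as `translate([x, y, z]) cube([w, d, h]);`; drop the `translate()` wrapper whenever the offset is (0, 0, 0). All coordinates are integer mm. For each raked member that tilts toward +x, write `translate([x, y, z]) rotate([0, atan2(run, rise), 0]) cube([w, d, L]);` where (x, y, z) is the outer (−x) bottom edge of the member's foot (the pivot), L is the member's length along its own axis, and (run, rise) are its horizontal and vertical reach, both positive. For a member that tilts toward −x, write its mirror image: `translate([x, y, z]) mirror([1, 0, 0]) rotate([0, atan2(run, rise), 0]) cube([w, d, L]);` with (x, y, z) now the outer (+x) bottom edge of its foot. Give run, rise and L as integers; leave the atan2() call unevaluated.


translate([265, 0, 636]) cube([90, 852, 80]);
translate([0, 76, 0]) rotate([0, atan2(265, 636), 0]) cube([31, 42, 689]);
translate([620, 76, 0]) mirror([1, 0, 0]) rotate([0, atan2(265, 636), 0]) cube([31, 42, 689]);
translate([0, 734, 0]) rotate([0, atan2(265, 636), 0]) cube([31, 42, 689]);
translate([620, 734, 0]) mirror([1, 0, 0]) rotate([0, atan2(265, 636), 0]) cube([31, 42, 689]);


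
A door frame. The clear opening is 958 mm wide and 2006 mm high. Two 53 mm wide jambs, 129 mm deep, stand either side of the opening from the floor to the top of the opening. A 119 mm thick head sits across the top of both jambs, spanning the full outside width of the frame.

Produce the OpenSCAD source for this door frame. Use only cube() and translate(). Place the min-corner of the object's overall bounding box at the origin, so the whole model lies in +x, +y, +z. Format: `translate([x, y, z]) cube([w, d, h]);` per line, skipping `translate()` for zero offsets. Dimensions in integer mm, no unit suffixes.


cube([53, 129, 2006]);
translate([1011, 0, 0]) cube([53, 129, 2006]);
translate([0, 0, 2006]) cube([1064, 129, 119]);


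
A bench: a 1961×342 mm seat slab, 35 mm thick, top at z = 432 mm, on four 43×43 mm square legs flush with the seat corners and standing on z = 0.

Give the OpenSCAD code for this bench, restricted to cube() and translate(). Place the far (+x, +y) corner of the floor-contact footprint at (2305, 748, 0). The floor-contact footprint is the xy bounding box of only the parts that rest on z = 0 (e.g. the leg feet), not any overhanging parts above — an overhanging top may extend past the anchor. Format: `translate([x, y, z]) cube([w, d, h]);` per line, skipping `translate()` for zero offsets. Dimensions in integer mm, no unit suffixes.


translate([344, 406, 397]) cube([1961, 342, 35]);
translate([344, 406, 0]) cube([43, 43, 397]);
translate([344, 705, 0]) cube([43, 43, 397]);
translate([2262, 406, 0]) cube([43, 43, 397]);
translate([2262, 705, 0]) cube([43, 43, 397]);


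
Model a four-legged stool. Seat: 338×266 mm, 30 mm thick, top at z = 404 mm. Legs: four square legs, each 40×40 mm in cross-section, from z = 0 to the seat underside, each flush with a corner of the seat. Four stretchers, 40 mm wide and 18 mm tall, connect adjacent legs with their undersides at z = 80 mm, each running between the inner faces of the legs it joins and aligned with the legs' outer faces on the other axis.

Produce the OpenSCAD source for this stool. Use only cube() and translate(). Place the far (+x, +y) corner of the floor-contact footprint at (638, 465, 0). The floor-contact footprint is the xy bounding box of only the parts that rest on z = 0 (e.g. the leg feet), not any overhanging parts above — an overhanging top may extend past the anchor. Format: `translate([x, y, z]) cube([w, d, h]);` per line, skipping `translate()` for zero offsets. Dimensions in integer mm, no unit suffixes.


// leg_h = 404 - 30 = 374
// stretcher span = 338 - 2*40 = 258
translate([300, 199, 374]) cube([338, 266, 30]);
translate([300, 199, 0]) cube([40, 40, 374]);
translate([598, 199, 0]) cube([40, 40, 374]);
translate([300, 425, 0]) cube([40, 40, 374]);
translate([598, 425, 0]) cube([40, 40, 374]);
translate([340, 199, 80]) cube([258, 40, 18]);
translate([340, 425, 80]) cube([258, 40, 18]);
translate([300, 239, 80]) cube([40, 186, 18]);
translate([598, 239, 80]) cube([40, 186, 18]);


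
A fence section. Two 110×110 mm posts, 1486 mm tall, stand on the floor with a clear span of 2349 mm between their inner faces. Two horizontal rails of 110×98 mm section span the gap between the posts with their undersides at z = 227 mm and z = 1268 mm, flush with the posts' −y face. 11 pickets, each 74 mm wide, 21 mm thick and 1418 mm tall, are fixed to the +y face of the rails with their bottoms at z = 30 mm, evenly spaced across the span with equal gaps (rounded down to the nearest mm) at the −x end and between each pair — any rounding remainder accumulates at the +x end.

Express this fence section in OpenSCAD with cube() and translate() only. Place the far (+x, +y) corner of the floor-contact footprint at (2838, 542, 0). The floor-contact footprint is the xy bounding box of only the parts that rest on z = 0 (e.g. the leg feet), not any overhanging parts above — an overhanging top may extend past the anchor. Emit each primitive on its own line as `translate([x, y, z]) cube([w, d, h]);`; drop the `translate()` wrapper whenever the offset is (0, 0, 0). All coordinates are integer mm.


translate([269, 432, 0]) cube([110, 110, 1486]);
translate([2728, 432, 0]) cube([110, 110, 1486]);
translate([379, 432, 227]) cube([2349, 110, 98]);
translate([379, 432, 1268]) cube([2349, 110, 98]);
translate([506, 542, 30]) cube([74, 21, 1418]);
translate([707, 542, 30]) cube([74, 21, 1418]);
translate([908, 542, 30]) cube([74, 21, 1418]);
translate([1109, 542, 30]) cube([74, 21, 1418]);
translate([1310, 542, 30]) cube([74, 21, 1418]);
translate([1511, 542, 30]) cube([74, 21, 1418]);
translate([1712, 542, 30]) cube([74, 21, 1418]);
translate([1913, 542, 30]) cube([74, 21, 1418]);
translate([2114, 542, 30]) cube([74, 21, 1418]);
translate([2315, 542, 30]) cube([74, 21, 1418]);
translate([2516, 542, 30]) cube([74, 21, 1418]);


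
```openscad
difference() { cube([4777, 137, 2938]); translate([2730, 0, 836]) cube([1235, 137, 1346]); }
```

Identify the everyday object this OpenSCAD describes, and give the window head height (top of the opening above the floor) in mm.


A wall with a window opening. The window head height is 2182 mm.

A wall with a rectangular opening subtracted — a window. Sill at z = 836, opening 1346 mm tall, so the head is at 836 + 1346 = 2182 mm.


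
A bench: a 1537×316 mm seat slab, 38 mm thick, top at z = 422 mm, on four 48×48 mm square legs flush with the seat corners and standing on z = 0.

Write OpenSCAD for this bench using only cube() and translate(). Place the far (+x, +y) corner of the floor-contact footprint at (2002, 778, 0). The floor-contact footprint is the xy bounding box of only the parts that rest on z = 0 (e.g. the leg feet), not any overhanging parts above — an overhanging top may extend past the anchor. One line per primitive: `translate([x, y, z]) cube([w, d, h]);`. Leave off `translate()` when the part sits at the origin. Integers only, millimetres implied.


// leg_h = 422 − 38 = 384
translate([465, 462, 384]) cube([1537, 316, 38]);
translate([465, 462, 0]) cube([48, 48, 384]);
translate([465, 730, 0]) cube([48, 48, 384]);
translate([1954, 462, 0]) cube([48, 48, 384]);
translate([1954, 730, 0]) cube([48, 48, 384]);


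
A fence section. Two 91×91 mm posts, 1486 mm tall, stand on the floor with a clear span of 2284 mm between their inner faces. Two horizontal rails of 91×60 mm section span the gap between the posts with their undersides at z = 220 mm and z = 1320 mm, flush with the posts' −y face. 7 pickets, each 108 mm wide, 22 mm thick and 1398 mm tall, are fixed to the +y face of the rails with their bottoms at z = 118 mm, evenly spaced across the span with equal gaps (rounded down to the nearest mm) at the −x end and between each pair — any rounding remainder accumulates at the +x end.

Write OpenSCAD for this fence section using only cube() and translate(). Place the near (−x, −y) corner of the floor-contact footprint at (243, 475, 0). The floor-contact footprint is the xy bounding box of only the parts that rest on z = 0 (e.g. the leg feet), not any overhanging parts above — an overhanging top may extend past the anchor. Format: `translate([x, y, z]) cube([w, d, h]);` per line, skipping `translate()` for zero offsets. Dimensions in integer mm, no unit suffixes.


translate([243, 475, 0]) cube([91, 91, 1486]);
translate([2618, 475, 0]) cube([91, 91, 1486]);
translate([334, 475, 220]) cube([2284, 91, 60]);
translate([334, 475, 1320]) cube([2284, 91, 60]);
translate([525, 566, 118]) cube([108, 22, 1398]);
translate([824, 566, 118]) cube([108, 22, 1398]);
translate([1123, 566, 118]) cube([108, 22, 1398]);
translate([1422, 566, 118]) cube([108, 22, 1398]);
translate([1721, 566, 118]) cube([108, 22, 1398]);
translate([2020, 566, 118]) cube([108, 22, 1398]);
translate([2319, 566, 118]) cube([108, 22, 1398]);


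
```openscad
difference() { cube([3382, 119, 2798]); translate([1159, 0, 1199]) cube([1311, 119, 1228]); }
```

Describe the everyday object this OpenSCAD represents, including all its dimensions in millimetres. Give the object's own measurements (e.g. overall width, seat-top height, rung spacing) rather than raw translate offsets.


A wall 3382 mm long (x), 119 mm thick (y), 2798 mm tall, with a rectangular window opening cut through it. The opening is 1311 mm wide and 1228 mm tall; its sill is at z = 1199 mm and its near (−x) edge is 1159 mm from the wall's −x end. The opening passes through the full wall thickness.


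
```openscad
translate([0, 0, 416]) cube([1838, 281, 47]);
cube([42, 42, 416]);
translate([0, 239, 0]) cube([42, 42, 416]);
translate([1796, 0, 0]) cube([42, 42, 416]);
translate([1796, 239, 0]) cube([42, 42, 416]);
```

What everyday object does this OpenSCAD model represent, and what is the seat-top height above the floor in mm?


A bench. The seat-top height is 463 mm.

A long slab on four corner posts — a bench. The slab sits at z = 416 with thickness 47, so the top is 416 + 47 = 463 mm.


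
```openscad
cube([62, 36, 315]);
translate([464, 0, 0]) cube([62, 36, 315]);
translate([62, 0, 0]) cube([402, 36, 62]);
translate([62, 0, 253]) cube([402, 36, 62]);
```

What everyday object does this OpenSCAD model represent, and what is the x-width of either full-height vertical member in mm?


A picture frame. The border width is 62 mm.

Four thin pieces enclosing a rectangular opening — a picture frame. The two full-height stiles are 315 mm tall; the top rail sits at z = 253 and is 62 mm tall, so the border above the opening is 315 − 253 = 62 mm, matching the stile x-width.


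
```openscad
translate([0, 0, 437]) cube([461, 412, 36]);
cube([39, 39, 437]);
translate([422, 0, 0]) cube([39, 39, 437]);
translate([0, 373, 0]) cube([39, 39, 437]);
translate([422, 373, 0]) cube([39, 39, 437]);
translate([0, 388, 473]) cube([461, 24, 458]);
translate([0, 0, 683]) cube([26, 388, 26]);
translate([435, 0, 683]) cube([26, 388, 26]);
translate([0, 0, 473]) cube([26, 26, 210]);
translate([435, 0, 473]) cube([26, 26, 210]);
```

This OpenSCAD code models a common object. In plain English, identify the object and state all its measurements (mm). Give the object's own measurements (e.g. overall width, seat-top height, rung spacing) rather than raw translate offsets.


A chair. The seat is a 461×412×36 mm slab with its top at z = 473 mm, on four 39×39 mm corner legs (flush with the seat edges, standing on z = 0). A flat backrest 24 mm thick, 458 mm tall, spans the full seat width and rises from the seat top along its +y edge, rear face flush with the rear of the seat. Two armrests of 26×26 mm section run along each side from the seat's front edge to the front of the backrest, top faces 236 mm above the seat top and outer faces flush with the seat's x-edges; a 26×26 mm post under the front of each armrest stands on the seat at the front corner.


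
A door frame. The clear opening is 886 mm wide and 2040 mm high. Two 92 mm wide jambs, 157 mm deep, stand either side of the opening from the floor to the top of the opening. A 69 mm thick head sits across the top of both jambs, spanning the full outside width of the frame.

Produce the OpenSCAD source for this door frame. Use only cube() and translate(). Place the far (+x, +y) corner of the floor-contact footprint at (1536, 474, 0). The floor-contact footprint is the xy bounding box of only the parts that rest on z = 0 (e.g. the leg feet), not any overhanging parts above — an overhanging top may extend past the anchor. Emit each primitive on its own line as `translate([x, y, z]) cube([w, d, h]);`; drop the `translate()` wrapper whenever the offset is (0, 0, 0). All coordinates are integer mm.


translate([466, 317, 0]) cube([92, 157, 2040]);
translate([1444, 317, 0]) cube([92, 157, 2040]);
translate([466, 317, 2040]) cube([1070, 157, 69]);


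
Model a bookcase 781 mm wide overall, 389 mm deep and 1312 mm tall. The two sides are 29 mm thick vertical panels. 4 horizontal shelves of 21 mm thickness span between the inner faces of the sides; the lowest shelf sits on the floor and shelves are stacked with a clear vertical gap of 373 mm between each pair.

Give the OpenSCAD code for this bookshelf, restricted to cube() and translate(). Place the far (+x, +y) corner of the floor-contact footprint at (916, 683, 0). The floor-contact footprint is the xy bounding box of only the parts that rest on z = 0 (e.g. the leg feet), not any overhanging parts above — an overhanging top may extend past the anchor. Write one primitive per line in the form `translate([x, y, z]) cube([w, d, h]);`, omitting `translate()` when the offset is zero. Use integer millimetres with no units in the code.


translate([135, 294, 0]) cube([29, 389, 1312]);
translate([887, 294, 0]) cube([29, 389, 1312]);
translate([164, 294, 0]) cube([723, 389, 21]);
translate([164, 294, 394]) cube([723, 389, 21]);
translate([164, 294, 788]) cube([723, 389, 21]);
translate([164, 294, 1182]) cube([723, 389, 21]);


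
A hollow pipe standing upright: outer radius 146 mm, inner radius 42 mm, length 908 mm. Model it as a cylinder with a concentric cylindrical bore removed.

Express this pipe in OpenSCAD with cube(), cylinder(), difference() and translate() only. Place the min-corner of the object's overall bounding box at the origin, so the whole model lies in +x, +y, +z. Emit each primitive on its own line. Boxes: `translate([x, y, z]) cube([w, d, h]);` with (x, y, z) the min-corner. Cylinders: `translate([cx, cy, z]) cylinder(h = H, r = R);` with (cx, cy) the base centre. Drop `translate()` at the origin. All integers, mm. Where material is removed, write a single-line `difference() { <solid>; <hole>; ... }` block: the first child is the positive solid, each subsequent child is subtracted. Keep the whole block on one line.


difference() { translate([146, 146, 0]) cylinder(h = 908, r = 146); translate([146, 146, 0]) cylinder(h = 908, r = 42); }


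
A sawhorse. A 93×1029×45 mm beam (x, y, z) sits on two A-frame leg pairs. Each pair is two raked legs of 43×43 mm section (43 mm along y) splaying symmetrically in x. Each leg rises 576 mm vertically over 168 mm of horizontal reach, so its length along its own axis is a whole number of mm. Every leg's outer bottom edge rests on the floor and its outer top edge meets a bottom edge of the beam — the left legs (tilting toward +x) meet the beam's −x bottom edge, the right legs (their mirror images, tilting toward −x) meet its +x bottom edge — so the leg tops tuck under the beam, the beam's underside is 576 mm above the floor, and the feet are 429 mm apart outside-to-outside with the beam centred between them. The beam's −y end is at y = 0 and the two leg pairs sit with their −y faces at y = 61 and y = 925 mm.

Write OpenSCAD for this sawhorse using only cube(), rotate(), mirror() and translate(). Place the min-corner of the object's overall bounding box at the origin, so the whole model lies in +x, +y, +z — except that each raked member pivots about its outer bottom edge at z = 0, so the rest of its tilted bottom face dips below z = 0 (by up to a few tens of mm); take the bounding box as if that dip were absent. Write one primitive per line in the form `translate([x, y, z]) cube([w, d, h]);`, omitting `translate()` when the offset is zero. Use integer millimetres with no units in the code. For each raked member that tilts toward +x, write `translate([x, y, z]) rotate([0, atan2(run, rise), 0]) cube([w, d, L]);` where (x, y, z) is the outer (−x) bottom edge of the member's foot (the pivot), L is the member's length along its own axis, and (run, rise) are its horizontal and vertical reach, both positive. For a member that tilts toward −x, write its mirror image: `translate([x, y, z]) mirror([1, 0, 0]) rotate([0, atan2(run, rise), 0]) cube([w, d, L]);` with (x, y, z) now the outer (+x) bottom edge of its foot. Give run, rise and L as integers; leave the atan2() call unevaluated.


translate([168, 0, 576]) cube([93, 1029, 45]);
translate([0, 61, 0]) rotate([0, atan2(168, 576), 0]) cube([43, 43, 600]);
translate([429, 61, 0]) mirror([1, 0, 0]) rotate([0, atan2(168, 576), 0]) cube([43, 43, 600]);
translate([0, 925, 0]) rotate([0, atan2(168, 576), 0]) cube([43, 43, 600]);
translate([429, 925, 0]) mirror([1, 0, 0]) rotate([0, atan2(168, 576), 0]) cube([43, 43, 600]);


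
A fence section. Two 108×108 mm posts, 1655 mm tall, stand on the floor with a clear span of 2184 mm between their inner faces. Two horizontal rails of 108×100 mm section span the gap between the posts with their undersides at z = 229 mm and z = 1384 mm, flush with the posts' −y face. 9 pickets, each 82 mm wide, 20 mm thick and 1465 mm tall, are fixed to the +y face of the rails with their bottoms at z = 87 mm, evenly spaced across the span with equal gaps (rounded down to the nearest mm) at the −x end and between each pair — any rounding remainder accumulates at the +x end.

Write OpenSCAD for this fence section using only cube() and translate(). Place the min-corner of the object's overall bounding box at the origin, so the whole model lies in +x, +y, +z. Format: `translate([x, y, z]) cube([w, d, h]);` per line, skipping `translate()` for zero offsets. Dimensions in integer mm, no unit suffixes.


cube([108, 108, 1655]);
translate([2292, 0, 0]) cube([108, 108, 1655]);
translate([108, 0, 229]) cube([2184, 108, 100]);
translate([108, 0, 1384]) cube([2184, 108, 100]);
translate([252, 108, 87]) cube([82, 20, 1465]);
translate([478, 108, 87]) cube([82, 20, 1465]);
translate([704, 108, 87]) cube([82, 20, 1465]);
translate([930, 108, 87]) cube([82, 20, 1465]);
translate([1156, 108, 87]) cube([82, 20, 1465]);
translate([1382, 108, 87]) cube([82, 20, 1465]);
translate([1608, 108, 87]) cube([82, 20, 1465]);
translate([1834, 108, 87]) cube([82, 20, 1465]);
translate([2060, 108, 87]) cube([82, 20, 1465]);


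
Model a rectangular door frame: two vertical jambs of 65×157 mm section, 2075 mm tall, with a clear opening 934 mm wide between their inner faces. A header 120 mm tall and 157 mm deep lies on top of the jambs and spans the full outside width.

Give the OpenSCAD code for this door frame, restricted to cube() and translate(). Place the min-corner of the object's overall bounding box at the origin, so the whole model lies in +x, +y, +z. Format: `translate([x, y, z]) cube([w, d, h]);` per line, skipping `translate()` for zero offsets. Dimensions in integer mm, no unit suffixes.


cube([65, 157, 2075]);
translate([999, 0, 0]) cube([65, 157, 2075]);
translate([0, 0, 2075]) cube([1064, 157, 120]);
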